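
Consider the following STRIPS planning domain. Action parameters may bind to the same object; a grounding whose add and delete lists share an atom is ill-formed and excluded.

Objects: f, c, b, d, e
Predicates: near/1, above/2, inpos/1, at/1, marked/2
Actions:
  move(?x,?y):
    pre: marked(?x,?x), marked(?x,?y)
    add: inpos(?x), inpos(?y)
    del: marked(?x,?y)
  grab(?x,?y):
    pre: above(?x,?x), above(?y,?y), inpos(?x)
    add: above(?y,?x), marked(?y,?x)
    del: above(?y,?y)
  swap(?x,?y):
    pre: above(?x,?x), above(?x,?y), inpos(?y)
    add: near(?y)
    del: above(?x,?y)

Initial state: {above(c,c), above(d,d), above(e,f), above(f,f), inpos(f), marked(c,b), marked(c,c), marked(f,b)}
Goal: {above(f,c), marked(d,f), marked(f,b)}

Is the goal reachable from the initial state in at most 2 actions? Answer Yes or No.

1. move(c,c)  →  {above(c,c), above(d,d), above(e,f), above(f,f), inpos(c), inpos(f), marked(c,b), marked(f,b)}
2. grab(f,d)  →  {above(c,c), above(d,f), above(e,f), above(f,f), inpos(c), inpos(f), marked(c,b), marked(d,f), marked(f,b)}
3. grab(c,f)  →  {above(c,c), above(d,f), above(e,f), above(f,c), inpos(c), inpos(f), marked(c,b), marked(d,f), marked(f,b), marked(f,c)}
optimal plan length = 3; 3 > 2

No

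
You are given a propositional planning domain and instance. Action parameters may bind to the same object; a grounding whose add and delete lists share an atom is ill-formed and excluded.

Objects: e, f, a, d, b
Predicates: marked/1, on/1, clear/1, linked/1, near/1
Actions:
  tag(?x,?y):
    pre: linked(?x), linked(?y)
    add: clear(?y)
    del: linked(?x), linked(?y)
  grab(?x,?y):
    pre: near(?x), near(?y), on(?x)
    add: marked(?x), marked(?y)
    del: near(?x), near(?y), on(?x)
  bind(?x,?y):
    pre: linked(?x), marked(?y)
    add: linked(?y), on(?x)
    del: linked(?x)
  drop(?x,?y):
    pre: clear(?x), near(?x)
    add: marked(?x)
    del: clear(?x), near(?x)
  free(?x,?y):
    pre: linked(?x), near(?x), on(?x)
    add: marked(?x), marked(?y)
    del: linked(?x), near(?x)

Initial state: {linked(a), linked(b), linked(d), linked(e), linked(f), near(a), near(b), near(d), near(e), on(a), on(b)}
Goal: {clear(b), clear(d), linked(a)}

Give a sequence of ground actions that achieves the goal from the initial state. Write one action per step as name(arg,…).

1. tag(e,d)  →  {clear(d), linked(a), linked(b), linked(f), near(a), near(b), near(d), near(e), on(a), on(b)}
2. tag(f,b)  →  {clear(b), clear(d), linked(a), near(a), near(b), near(d), near(e), on(a), on(b)}

tag(e,d); tag(f,b)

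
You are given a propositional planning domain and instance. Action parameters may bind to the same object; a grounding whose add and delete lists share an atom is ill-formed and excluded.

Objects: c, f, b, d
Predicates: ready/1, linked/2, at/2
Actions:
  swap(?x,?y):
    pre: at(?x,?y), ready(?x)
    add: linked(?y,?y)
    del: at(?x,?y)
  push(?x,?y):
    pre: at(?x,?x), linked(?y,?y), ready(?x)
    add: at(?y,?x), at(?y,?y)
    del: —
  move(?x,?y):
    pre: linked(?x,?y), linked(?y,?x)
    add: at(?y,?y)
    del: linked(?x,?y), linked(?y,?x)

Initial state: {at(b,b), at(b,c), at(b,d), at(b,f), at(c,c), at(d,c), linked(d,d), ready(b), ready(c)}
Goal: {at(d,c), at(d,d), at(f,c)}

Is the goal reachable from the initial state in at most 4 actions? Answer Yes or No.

Yes

1. swap(b,f)  →  {at(b,b), at(b,c), at(b,d), at(c,c), at(d,c), linked(d,d), linked(f,f), ready(b), ready(c)}
2. push(c,f)  →  {at(b,b), at(b,c), at(b,d), at(c,c), at(d,c), at(f,c), at(f,f), linked(d,d), linked(f,f), ready(b), ready(c)}
3. push(c,d)  →  {at(b,b), at(b,c), at(b,d), at(c,c), at(d,c), at(d,d), at(f,c), at(f,f), linked(d,d), linked(f,f), ready(b), ready(c)}
optimal plan length = 3; 3 ≤ 4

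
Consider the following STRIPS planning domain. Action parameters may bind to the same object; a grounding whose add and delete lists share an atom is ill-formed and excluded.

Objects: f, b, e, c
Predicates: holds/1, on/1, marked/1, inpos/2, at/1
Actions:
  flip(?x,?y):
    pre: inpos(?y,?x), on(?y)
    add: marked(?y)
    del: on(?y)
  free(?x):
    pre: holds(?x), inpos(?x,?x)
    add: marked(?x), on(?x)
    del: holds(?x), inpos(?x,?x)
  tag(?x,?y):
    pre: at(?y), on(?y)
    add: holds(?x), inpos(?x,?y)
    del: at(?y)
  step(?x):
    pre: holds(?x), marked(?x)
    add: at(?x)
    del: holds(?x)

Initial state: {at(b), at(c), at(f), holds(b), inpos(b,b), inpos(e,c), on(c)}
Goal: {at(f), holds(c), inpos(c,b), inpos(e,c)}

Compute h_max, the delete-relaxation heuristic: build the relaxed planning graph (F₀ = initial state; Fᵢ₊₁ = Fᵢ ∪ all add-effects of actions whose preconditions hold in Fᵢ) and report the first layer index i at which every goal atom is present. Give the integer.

F0 = init (7 atoms)
F1 = F0 ∪ {holds(c), holds(e), holds(f), inpos(b,c), inpos(c,c), inpos(f,c), marked(b), on(b)}  (15 atoms)
F2 = F1 ∪ {inpos(c,b), inpos(e,b), inpos(f,b), marked(c)}  (19 atoms)
goal ⊆ F2  ⇒  h_max = 2

2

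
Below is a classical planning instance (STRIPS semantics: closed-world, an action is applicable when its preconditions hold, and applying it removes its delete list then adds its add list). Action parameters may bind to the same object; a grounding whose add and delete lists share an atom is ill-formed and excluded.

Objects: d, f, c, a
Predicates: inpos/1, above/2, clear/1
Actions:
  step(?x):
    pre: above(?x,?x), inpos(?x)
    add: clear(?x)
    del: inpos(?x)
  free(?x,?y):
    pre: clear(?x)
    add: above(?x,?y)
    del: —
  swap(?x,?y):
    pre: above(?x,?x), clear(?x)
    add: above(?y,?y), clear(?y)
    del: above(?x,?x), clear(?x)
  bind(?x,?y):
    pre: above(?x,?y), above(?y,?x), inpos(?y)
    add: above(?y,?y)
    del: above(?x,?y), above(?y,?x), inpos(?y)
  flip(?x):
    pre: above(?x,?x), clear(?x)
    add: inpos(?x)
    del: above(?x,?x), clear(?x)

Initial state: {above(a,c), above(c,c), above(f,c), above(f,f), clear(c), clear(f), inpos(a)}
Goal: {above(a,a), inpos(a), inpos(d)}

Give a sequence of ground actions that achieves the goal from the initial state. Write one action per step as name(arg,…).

1. swap(f,d)  →  {above(a,c), above(c,c), above(d,d), above(f,c), clear(c), clear(d), inpos(a)}
2. swap(c,a)  →  {above(a,a), above(a,c), above(d,d), above(f,c), clear(a), clear(d), inpos(a)}
3. flip(d)  →  {above(a,a), above(a,c), above(f,c), clear(a), inpos(a), inpos(d)}

swap(f,d); swap(c,a); flip(d)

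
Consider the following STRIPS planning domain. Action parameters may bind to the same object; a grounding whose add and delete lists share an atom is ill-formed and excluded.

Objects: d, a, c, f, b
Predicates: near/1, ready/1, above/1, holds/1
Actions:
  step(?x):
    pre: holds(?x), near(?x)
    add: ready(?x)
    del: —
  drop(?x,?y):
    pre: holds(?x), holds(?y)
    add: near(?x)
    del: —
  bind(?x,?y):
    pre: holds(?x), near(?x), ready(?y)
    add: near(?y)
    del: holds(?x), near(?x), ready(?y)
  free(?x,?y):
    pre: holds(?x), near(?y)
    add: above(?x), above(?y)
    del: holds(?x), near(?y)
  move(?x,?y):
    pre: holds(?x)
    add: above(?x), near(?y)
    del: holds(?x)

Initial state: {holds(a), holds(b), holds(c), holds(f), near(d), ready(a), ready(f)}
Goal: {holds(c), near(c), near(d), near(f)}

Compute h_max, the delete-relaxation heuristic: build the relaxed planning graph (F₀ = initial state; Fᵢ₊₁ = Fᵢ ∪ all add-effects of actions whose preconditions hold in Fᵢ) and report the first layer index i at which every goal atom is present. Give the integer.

1

F0 = init (7 atoms)
F1 = F0 ∪ {above(a), above(b), above(c), above(d), above(f), near(a), near(b), near(c), near(f)}  (16 atoms)
goal ⊆ F1  ⇒  h_max = 1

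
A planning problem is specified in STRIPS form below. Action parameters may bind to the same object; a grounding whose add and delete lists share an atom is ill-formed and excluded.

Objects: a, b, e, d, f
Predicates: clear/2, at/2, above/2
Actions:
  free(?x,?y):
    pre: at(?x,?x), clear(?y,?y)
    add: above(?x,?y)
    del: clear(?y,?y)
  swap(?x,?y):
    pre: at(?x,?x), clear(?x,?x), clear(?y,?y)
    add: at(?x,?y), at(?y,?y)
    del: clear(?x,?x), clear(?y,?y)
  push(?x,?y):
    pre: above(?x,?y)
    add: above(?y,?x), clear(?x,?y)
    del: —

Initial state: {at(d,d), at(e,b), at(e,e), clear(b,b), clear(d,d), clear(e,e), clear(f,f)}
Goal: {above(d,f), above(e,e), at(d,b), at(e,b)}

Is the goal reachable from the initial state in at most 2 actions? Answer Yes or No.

No

1. free(e,e)  →  {above(e,e), at(d,d), at(e,b), at(e,e), clear(b,b), clear(d,d), clear(f,f)}
2. free(d,f)  →  {above(d,f), above(e,e), at(d,d), at(e,b), at(e,e), clear(b,b), clear(d,d)}
3. swap(d,b)  →  {above(d,f), above(e,e), at(b,b), at(d,b), at(d,d), at(e,b), at(e,e)}
optimal plan length = 3; 3 > 2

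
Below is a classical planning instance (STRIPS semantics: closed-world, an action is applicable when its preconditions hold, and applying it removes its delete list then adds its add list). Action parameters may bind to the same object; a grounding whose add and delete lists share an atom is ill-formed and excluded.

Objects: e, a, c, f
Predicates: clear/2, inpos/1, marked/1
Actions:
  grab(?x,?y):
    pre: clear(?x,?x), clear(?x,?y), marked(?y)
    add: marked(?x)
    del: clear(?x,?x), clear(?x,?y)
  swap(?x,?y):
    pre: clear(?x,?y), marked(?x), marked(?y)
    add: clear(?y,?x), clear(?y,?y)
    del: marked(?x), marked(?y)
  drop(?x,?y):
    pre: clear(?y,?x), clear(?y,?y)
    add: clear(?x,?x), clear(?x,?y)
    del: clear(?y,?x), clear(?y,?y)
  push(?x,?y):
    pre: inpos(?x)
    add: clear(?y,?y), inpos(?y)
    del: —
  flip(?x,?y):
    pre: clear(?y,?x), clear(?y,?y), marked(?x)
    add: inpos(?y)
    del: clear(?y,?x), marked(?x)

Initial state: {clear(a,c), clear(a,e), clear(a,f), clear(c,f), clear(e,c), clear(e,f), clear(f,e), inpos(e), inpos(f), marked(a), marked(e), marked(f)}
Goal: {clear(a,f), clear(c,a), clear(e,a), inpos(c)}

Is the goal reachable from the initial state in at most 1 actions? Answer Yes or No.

No

1. swap(a,e)  →  {clear(a,c), clear(a,e), clear(a,f), clear(c,f), clear(e,a), clear(e,c), clear(e,e), clear(e,f), clear(f,e), inpos(e), inpos(f), marked(f)}
2. push(e,a)  →  {clear(a,a), clear(a,c), clear(a,e), clear(a,f), clear(c,f), clear(e,a), clear(e,c), clear(e,e), clear(e,f), clear(f,e), inpos(a), inpos(e), inpos(f), marked(f)}
3. drop(c,a)  →  {clear(a,e), clear(a,f), clear(c,a), clear(c,c), clear(c,f), clear(e,a), clear(e,c), clear(e,e), clear(e,f), clear(f,e), inpos(a), inpos(e), inpos(f), marked(f)}
4. push(e,c)  →  {clear(a,e), clear(a,f), clear(c,a), clear(c,c), clear(c,f), clear(e,a), clear(e,c), clear(e,e), clear(e,f), clear(f,e), inpos(a), inpos(c), inpos(e), inpos(f), marked(f)}
optimal plan length = 4; 4 > 1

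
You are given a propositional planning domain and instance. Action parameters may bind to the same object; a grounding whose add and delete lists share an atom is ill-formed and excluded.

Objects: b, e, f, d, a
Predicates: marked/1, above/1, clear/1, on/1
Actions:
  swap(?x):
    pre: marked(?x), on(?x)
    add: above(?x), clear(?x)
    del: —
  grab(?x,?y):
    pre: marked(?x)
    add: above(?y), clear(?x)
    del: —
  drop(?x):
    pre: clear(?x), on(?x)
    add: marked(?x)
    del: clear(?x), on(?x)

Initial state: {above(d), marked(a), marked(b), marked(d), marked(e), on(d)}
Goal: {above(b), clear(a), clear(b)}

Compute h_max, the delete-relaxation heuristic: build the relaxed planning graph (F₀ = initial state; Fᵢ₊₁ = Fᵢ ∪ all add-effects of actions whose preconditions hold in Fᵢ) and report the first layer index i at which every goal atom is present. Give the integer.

F0 = init (6 atoms)
F1 = F0 ∪ {above(a), above(b), above(e), above(f), clear(a), clear(b), clear(d), clear(e)}  (14 atoms)
goal ⊆ F1  ⇒  h_max = 1

1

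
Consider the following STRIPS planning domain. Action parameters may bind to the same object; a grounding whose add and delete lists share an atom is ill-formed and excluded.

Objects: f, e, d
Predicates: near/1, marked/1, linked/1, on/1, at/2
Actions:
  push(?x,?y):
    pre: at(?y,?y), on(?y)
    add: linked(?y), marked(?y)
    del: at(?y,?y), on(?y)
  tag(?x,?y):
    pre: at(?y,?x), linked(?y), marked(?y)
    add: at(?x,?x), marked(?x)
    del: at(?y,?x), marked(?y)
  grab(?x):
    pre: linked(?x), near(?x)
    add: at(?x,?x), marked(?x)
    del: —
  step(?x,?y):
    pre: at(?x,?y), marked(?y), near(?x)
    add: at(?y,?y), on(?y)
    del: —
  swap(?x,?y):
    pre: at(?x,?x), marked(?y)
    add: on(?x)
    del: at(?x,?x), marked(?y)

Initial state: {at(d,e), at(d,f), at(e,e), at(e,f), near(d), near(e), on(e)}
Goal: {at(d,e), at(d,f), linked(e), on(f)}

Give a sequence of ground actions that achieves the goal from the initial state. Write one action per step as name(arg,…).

push(f,e); tag(f,e); step(d,f)

1. push(f,e)  →  {at(d,e), at(d,f), at(e,f), linked(e), marked(e), near(d), near(e)}
2. tag(f,e)  →  {at(d,e), at(d,f), at(f,f), linked(e), marked(f), near(d), near(e)}
3. step(d,f)  →  {at(d,e), at(d,f), at(f,f), linked(e), marked(f), near(d), near(e), on(f)}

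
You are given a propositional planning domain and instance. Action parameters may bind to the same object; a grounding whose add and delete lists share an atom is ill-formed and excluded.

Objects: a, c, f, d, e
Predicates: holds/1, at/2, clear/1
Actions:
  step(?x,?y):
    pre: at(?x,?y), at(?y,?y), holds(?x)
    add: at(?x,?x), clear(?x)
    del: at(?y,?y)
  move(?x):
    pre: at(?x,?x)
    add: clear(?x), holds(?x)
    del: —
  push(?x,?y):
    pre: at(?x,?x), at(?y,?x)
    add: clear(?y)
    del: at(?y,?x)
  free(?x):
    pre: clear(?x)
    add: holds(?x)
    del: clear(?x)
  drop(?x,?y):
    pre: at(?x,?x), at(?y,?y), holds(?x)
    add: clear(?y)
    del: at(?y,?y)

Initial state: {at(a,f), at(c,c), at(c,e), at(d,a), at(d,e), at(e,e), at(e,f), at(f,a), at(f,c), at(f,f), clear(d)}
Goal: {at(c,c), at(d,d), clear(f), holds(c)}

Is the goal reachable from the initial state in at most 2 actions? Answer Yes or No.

1. move(c)  →  {at(a,f), at(c,c), at(c,e), at(d,a), at(d,e), at(e,e), at(e,f), at(f,a), at(f,c), at(f,f), clear(c), clear(d), holds(c)}
2. move(f)  →  {at(a,f), at(c,c), at(c,e), at(d,a), at(d,e), at(e,e), at(e,f), at(f,a), at(f,c), at(f,f), clear(c), clear(d), clear(f), holds(c), holds(f)}
3. free(d)  →  {at(a,f), at(c,c), at(c,e), at(d,a), at(d,e), at(e,e), at(e,f), at(f,a), at(f,c), at(f,f), clear(c), clear(f), holds(c), holds(d), holds(f)}
4. step(d,e)  →  {at(a,f), at(c,c), at(c,e), at(d,a), at(d,d), at(d,e), at(e,f), at(f,a), at(f,c), at(f,f), clear(c), clear(d), clear(f), holds(c), holds(d), holds(f)}
optimal plan length = 4; 4 > 2

No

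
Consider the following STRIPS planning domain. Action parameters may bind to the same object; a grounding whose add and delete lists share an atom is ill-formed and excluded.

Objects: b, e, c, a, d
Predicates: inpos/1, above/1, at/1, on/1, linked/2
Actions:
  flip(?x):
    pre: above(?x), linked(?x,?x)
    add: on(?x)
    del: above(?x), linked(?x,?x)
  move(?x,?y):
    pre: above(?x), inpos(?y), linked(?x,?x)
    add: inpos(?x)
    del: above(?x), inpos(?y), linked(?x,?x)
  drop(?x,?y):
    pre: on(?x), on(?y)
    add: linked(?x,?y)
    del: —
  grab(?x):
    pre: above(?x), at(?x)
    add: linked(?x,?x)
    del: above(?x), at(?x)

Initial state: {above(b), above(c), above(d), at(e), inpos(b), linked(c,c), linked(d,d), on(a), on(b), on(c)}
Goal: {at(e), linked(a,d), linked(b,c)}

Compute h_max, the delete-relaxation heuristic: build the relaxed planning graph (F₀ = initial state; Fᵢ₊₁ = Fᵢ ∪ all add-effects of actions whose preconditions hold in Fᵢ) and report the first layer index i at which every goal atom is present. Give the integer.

F0 = init (10 atoms)
F1 = F0 ∪ {inpos(c), inpos(d), linked(a,a), linked(a,b), linked(a,c), linked(b,a), linked(b,b), linked(b,c), linked(c,a), linked(c,b), on(d)}  (21 atoms)
F2 = F1 ∪ {linked(a,d), linked(b,d), linked(c,d), linked(d,a), linked(d,b), linked(d,c)}  (27 atoms)
goal ⊆ F2  ⇒  h_max = 2

2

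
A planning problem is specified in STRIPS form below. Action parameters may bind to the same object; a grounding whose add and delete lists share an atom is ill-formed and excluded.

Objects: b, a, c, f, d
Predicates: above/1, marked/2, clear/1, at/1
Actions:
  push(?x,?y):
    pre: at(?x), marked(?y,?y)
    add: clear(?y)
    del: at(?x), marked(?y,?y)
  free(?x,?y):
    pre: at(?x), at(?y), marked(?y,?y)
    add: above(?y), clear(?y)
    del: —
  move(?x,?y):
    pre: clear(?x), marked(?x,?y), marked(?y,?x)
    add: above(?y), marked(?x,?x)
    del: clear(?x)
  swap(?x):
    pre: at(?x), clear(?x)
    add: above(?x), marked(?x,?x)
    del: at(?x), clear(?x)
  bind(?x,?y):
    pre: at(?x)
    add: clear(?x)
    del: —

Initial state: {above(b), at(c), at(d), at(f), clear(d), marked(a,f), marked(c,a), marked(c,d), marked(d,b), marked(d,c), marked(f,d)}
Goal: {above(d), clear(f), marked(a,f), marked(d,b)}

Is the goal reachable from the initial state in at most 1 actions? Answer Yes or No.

No

1. swap(d)  →  {above(b), above(d), at(c), at(f), marked(a,f), marked(c,a), marked(c,d), marked(d,b), marked(d,c), marked(d,d), marked(f,d)}
2. bind(f,b)  →  {above(b), above(d), at(c), at(f), clear(f), marked(a,f), marked(c,a), marked(c,d), marked(d,b), marked(d,c), marked(d,d), marked(f,d)}
optimal plan length = 2; 2 > 1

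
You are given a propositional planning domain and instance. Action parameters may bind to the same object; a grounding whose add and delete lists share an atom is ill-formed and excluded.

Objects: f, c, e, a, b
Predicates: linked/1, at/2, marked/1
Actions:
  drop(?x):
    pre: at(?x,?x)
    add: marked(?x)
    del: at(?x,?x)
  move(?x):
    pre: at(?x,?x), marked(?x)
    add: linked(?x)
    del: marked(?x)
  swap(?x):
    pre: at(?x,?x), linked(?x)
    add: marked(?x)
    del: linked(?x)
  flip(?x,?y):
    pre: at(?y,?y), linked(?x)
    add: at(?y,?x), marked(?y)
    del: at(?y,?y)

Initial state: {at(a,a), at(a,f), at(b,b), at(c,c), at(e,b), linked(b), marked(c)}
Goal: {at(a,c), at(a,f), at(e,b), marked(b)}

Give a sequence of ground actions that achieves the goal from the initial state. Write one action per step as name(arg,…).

drop(b); move(c); flip(c,a)

1. drop(b)  →  {at(a,a), at(a,f), at(c,c), at(e,b), linked(b), marked(b), marked(c)}
2. move(c)  →  {at(a,a), at(a,f), at(c,c), at(e,b), linked(b), linked(c), marked(b)}
3. flip(c,a)  →  {at(a,c), at(a,f), at(c,c), at(e,b), linked(b), linked(c), marked(a), marked(b)}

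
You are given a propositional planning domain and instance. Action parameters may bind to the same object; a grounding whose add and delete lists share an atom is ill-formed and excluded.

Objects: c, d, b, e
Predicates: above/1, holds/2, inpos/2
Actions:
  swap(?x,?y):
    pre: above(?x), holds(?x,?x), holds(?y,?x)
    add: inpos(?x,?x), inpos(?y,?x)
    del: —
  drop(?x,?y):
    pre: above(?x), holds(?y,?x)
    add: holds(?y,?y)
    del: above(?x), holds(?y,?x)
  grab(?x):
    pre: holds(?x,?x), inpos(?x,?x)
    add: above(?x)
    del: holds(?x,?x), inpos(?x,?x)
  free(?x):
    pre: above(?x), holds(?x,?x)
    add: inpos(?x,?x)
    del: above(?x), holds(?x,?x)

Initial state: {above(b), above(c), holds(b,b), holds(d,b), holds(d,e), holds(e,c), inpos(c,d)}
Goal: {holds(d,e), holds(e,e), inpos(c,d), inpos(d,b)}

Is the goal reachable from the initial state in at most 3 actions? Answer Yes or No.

1. swap(b,d)  →  {above(b), above(c), holds(b,b), holds(d,b), holds(d,e), holds(e,c), inpos(b,b), inpos(c,d), inpos(d,b)}
2. drop(c,e)  →  {above(b), holds(b,b), holds(d,b), holds(d,e), holds(e,e), inpos(b,b), inpos(c,d), inpos(d,b)}
optimal plan length = 2; 2 ≤ 3

Yes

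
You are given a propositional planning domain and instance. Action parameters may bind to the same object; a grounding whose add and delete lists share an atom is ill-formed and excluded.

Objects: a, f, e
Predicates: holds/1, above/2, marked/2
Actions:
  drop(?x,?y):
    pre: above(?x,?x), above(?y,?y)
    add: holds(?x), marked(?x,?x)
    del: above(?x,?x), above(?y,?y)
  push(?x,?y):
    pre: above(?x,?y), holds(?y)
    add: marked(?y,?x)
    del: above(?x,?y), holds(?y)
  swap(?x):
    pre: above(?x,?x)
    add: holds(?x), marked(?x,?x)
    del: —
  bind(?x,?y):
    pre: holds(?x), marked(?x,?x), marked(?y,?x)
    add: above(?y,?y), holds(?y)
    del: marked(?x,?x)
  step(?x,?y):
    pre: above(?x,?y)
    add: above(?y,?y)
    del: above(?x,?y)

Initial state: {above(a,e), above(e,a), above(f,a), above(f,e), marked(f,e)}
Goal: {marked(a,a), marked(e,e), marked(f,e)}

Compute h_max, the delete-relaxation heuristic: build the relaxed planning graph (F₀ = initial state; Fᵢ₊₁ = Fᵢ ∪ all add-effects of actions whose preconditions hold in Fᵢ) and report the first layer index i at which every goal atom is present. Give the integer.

F0 = init (5 atoms)
F1 = F0 ∪ {above(a,a), above(e,e)}  (7 atoms)
F2 = F1 ∪ {holds(a), holds(e), marked(a,a), marked(e,e)}  (11 atoms)
goal ⊆ F2  ⇒  h_max = 2

2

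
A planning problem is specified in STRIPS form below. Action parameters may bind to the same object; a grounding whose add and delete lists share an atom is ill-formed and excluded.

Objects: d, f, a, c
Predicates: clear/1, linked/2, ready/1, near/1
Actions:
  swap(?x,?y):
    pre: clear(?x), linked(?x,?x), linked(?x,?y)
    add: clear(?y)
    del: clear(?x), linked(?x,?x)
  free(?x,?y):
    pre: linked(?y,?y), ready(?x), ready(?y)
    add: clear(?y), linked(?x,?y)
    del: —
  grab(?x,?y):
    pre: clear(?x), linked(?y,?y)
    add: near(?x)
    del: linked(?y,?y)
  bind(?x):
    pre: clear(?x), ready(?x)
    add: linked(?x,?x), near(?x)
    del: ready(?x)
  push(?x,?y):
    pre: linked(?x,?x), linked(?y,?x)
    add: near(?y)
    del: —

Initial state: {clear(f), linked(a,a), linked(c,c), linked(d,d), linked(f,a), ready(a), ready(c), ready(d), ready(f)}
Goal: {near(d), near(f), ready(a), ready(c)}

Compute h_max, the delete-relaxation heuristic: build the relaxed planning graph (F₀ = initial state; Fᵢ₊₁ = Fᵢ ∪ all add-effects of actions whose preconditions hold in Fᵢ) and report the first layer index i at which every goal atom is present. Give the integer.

F0 = init (9 atoms)
F1 = F0 ∪ {clear(a), clear(c), clear(d), linked(a,c), linked(a,d), linked(c,a), linked(c,d), linked(d,a), linked(d,c), linked(f,c), linked(f,d), linked(f,f), near(a), near(c), near(d), near(f)}  (25 atoms)
goal ⊆ F1  ⇒  h_max = 1

1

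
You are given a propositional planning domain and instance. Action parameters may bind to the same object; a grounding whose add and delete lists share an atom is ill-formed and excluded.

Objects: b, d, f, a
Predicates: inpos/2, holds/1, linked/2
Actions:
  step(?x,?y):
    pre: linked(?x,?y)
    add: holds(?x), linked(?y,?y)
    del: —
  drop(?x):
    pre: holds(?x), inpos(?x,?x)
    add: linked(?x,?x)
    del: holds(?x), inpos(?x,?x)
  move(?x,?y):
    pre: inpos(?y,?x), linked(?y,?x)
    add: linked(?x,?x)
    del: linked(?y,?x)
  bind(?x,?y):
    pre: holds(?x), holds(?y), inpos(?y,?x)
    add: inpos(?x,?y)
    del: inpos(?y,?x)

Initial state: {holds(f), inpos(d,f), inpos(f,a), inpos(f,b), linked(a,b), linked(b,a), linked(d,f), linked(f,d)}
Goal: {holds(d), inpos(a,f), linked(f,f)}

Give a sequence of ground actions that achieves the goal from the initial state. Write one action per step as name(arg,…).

step(d,f); step(a,b); bind(a,f)

1. step(d,f)  →  {holds(d), holds(f), inpos(d,f), inpos(f,a), inpos(f,b), linked(a,b), linked(b,a), linked(d,f), linked(f,d), linked(f,f)}
2. step(a,b)  →  {holds(a), holds(d), holds(f), inpos(d,f), inpos(f,a), inpos(f,b), linked(a,b), linked(b,a), linked(b,b), linked(d,f), linked(f,d), linked(f,f)}
3. bind(a,f)  →  {holds(a), holds(d), holds(f), inpos(a,f), inpos(d,f), inpos(f,b), linked(a,b), linked(b,a), linked(b,b), linked(d,f), linked(f,d), linked(f,f)}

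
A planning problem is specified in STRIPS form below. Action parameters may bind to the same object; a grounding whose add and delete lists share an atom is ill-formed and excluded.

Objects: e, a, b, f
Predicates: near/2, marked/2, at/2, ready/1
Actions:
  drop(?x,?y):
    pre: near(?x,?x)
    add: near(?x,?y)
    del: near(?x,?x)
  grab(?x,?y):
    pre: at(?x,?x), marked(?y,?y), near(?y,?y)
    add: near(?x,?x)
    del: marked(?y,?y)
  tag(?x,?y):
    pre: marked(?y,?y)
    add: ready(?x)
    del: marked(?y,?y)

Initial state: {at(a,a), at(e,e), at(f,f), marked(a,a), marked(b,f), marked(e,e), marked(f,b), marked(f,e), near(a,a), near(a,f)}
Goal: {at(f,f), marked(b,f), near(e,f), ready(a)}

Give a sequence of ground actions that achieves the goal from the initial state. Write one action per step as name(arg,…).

grab(e,a); drop(e,f); tag(a,e)

1. grab(e,a)  →  {at(a,a), at(e,e), at(f,f), marked(b,f), marked(e,e), marked(f,b), marked(f,e), near(a,a), near(a,f), near(e,e)}
2. drop(e,f)  →  {at(a,a), at(e,e), at(f,f), marked(b,f), marked(e,e), marked(f,b), marked(f,e), near(a,a), near(a,f), near(e,f)}
3. tag(a,e)  →  {at(a,a), at(e,e), at(f,f), marked(b,f), marked(f,b), marked(f,e), near(a,a), near(a,f), near(e,f), ready(a)}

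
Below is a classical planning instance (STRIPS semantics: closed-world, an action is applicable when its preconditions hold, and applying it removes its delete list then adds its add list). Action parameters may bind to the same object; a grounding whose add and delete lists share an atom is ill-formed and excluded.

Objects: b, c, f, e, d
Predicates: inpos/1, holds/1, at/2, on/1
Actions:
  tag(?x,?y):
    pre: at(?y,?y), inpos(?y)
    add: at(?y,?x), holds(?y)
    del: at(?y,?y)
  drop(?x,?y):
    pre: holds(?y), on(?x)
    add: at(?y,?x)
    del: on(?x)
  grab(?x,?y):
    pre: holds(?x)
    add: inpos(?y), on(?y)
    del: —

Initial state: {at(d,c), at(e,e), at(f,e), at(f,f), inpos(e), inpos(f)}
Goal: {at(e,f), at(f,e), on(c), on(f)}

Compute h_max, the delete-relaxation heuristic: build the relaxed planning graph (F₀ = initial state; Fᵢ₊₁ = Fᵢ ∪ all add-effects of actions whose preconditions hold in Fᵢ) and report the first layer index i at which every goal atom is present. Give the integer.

2

F0 = init (6 atoms)
F1 = F0 ∪ {at(e,b), at(e,c), at(e,d), at(e,f), at(f,b), at(f,c), at(f,d), holds(e), holds(f)}  (15 atoms)
F2 = F1 ∪ {inpos(b), inpos(c), inpos(d), on(b), on(c), on(d), on(e), on(f)}  (23 atoms)
goal ⊆ F2  ⇒  h_max = 2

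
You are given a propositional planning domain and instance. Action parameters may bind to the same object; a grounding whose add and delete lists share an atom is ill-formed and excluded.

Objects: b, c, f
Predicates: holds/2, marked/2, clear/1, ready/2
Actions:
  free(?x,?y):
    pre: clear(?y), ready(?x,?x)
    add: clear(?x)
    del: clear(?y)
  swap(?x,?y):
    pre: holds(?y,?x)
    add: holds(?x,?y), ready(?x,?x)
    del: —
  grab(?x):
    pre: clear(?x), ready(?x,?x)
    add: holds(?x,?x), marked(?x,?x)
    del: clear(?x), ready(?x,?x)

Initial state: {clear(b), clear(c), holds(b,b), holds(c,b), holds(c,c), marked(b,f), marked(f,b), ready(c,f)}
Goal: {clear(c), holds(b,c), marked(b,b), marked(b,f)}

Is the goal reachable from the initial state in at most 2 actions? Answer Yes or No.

1. swap(b,c)  →  {clear(b), clear(c), holds(b,b), holds(b,c), holds(c,b), holds(c,c), marked(b,f), marked(f,b), ready(b,b), ready(c,f)}
2. grab(b)  →  {clear(c), holds(b,b), holds(b,c), holds(c,b), holds(c,c), marked(b,b), marked(b,f), marked(f,b), ready(c,f)}
optimal plan length = 2; 2 ≤ 2

Yes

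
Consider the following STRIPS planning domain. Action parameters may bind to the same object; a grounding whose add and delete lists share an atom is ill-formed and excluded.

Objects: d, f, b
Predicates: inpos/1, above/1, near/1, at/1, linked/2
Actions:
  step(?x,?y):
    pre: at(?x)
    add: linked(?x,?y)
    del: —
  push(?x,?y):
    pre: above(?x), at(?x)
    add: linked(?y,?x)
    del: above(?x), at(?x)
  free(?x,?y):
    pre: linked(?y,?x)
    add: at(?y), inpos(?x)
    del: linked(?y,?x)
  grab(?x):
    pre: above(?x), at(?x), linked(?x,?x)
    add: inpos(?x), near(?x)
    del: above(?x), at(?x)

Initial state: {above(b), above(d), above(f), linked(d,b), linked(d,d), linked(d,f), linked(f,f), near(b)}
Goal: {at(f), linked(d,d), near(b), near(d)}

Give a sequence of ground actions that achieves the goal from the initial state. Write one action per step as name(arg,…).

free(f,d); free(f,f); grab(d)

1. free(f,d)  →  {above(b), above(d), above(f), at(d), inpos(f), linked(d,b), linked(d,d), linked(f,f), near(b)}
2. free(f,f)  →  {above(b), above(d), above(f), at(d), at(f), inpos(f), linked(d,b), linked(d,d), near(b)}
3. grab(d)  →  {above(b), above(f), at(f), inpos(d), inpos(f), linked(d,b), linked(d,d), near(b), near(d)}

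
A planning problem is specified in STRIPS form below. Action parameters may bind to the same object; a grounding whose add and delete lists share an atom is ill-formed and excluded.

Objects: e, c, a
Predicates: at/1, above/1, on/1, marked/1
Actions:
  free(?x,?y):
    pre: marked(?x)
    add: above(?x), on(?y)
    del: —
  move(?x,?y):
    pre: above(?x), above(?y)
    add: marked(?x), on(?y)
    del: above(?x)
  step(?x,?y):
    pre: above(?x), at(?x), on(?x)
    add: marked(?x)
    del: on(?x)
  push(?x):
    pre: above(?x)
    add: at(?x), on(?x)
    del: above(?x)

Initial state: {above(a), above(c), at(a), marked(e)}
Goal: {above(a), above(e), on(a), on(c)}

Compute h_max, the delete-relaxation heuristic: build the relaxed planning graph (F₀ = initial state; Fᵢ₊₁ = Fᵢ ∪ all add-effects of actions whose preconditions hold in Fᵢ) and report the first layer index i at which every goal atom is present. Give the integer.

1

F0 = init (4 atoms)
F1 = F0 ∪ {above(e), at(c), marked(a), marked(c), on(a), on(c), on(e)}  (11 atoms)
goal ⊆ F1  ⇒  h_max = 1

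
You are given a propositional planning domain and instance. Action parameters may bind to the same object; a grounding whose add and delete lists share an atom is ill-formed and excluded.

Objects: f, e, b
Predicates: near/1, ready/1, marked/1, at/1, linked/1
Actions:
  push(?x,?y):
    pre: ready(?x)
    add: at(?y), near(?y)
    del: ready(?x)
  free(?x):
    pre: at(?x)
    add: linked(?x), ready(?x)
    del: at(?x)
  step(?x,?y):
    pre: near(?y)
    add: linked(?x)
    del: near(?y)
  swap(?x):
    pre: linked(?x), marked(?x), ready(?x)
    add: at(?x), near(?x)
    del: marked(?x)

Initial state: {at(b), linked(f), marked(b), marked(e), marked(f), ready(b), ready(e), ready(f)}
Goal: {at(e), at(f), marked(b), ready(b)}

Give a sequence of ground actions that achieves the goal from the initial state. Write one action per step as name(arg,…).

1. push(f,f)  →  {at(b), at(f), linked(f), marked(b), marked(e), marked(f), near(f), ready(b), ready(e)}
2. push(e,e)  →  {at(b), at(e), at(f), linked(f), marked(b), marked(e), marked(f), near(e), near(f), ready(b)}

push(f,f); push(e,e)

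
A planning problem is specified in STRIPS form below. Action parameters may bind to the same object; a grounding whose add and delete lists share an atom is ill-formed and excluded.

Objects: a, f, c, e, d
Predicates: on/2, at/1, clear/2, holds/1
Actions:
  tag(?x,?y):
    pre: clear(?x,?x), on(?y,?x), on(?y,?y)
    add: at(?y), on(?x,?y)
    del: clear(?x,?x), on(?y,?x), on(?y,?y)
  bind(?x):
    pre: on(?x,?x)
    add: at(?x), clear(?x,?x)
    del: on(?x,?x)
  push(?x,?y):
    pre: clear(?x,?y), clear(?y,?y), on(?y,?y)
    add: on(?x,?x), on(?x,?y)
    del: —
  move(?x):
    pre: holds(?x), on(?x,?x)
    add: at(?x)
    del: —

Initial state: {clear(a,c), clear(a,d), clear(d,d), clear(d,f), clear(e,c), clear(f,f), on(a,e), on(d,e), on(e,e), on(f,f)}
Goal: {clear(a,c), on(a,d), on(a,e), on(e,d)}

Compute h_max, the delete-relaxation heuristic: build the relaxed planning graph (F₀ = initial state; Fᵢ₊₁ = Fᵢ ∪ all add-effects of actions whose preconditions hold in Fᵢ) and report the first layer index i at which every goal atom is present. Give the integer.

2

F0 = init (10 atoms)
F1 = F0 ∪ {at(e), at(f), clear(e,e), on(d,d), on(d,f)}  (15 atoms)
F2 = F1 ∪ {at(d), on(a,a), on(a,d), on(e,d), on(f,d)}  (20 atoms)
goal ⊆ F2  ⇒  h_max = 2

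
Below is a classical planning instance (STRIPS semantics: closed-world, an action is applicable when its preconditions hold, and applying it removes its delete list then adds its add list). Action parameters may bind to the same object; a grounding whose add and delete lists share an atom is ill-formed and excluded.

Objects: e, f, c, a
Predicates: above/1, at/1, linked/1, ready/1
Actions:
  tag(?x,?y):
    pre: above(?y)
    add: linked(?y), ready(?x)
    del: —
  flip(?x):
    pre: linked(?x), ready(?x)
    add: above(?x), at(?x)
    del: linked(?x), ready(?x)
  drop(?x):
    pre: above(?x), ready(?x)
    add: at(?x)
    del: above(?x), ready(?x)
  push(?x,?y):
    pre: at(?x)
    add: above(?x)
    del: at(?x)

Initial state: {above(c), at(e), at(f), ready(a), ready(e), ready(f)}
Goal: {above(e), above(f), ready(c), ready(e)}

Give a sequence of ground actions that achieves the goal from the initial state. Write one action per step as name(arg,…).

1. tag(c,c)  →  {above(c), at(e), at(f), linked(c), ready(a), ready(c), ready(e), ready(f)}
2. push(e,e)  →  {above(c), above(e), at(f), linked(c), ready(a), ready(c), ready(e), ready(f)}
3. push(f,e)  →  {above(c), above(e), above(f), linked(c), ready(a), ready(c), ready(e), ready(f)}

tag(c,c); push(e,e); push(f,e)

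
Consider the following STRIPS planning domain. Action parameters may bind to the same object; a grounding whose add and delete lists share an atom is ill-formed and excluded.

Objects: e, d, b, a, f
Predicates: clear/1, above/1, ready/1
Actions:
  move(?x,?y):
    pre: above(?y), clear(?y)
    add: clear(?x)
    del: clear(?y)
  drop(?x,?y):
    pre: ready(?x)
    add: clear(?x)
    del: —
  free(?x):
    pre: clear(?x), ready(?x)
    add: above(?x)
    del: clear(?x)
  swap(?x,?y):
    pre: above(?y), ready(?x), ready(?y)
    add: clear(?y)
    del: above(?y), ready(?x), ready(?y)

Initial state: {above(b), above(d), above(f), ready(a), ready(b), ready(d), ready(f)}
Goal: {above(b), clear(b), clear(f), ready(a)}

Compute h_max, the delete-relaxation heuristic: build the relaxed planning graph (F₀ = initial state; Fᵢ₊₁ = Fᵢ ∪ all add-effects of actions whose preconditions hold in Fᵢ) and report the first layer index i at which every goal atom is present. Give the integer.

F0 = init (7 atoms)
F1 = F0 ∪ {clear(a), clear(b), clear(d), clear(f)}  (11 atoms)
goal ⊆ F1  ⇒  h_max = 1

1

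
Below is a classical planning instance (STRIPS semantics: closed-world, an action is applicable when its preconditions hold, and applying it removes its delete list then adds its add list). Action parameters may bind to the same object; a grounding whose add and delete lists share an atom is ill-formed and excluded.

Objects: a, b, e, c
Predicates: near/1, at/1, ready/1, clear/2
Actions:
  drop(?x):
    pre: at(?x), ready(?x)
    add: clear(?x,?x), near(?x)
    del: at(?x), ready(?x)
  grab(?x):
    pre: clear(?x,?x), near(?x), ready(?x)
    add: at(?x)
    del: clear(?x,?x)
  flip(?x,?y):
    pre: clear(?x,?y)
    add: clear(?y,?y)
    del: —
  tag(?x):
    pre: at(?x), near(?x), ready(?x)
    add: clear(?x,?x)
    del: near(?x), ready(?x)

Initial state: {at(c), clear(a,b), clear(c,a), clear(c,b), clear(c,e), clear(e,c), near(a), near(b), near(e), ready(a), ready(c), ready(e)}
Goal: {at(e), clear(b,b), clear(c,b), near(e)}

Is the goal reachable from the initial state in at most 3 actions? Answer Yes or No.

1. flip(a,b)  →  {at(c), clear(a,b), clear(b,b), clear(c,a), clear(c,b), clear(c,e), clear(e,c), near(a), near(b), near(e), ready(a), ready(c), ready(e)}
2. flip(c,e)  →  {at(c), clear(a,b), clear(b,b), clear(c,a), clear(c,b), clear(c,e), clear(e,c), clear(e,e), near(a), near(b), near(e), ready(a), ready(c), ready(e)}
3. grab(e)  →  {at(c), at(e), clear(a,b), clear(b,b), clear(c,a), clear(c,b), clear(c,e), clear(e,c), near(a), near(b), near(e), ready(a), ready(c), ready(e)}
optimal plan length = 3; 3 ≤ 3

Yes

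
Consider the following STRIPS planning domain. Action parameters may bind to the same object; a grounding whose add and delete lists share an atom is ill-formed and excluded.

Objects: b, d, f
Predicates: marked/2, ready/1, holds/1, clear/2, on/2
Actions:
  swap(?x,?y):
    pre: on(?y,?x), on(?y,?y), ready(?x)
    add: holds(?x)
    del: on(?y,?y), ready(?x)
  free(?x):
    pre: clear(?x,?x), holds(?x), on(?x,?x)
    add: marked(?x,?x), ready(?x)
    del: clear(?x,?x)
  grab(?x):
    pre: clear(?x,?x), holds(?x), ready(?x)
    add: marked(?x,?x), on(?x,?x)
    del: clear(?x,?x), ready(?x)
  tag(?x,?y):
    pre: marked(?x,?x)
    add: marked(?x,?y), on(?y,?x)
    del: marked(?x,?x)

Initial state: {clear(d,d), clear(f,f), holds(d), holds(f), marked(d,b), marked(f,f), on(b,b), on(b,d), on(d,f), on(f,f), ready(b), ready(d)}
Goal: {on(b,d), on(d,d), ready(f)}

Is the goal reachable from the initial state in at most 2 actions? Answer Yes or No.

Yes

1. free(f)  →  {clear(d,d), holds(d), holds(f), marked(d,b), marked(f,f), on(b,b), on(b,d), on(d,f), on(f,f), ready(b), ready(d), ready(f)}
2. grab(d)  →  {holds(d), holds(f), marked(d,b), marked(d,d), marked(f,f), on(b,b), on(b,d), on(d,d), on(d,f), on(f,f), ready(b), ready(f)}
optimal plan length = 2; 2 ≤ 2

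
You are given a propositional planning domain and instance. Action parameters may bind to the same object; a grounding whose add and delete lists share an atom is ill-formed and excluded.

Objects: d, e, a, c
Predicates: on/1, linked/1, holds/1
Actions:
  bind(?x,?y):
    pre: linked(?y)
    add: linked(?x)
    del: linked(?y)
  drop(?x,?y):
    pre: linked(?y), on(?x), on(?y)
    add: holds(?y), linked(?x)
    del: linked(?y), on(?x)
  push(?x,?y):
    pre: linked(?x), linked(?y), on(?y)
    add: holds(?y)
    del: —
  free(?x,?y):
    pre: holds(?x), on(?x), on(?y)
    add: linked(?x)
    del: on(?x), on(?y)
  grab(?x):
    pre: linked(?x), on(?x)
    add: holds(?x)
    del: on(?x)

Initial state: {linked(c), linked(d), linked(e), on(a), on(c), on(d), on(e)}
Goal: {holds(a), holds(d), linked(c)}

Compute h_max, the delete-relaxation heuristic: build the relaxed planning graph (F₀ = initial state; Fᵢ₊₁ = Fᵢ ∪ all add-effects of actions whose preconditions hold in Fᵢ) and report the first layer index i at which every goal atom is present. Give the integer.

2

F0 = init (7 atoms)
F1 = F0 ∪ {holds(c), holds(d), holds(e), linked(a)}  (11 atoms)
F2 = F1 ∪ {holds(a)}  (12 atoms)
goal ⊆ F2  ⇒  h_max = 2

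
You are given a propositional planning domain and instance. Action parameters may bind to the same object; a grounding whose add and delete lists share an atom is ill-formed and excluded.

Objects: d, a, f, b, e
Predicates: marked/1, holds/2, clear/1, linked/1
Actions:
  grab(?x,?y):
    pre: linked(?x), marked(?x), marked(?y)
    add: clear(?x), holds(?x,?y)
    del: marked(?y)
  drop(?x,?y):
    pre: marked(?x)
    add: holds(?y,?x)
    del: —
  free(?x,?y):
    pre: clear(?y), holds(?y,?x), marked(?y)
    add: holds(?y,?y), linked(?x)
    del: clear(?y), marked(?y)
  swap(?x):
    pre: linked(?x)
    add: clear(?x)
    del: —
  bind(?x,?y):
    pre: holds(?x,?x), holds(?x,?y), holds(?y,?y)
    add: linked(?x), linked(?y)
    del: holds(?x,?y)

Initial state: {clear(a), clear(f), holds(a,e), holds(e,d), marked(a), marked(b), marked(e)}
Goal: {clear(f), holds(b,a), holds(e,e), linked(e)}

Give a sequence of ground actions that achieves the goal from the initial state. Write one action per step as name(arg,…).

drop(a,b); drop(e,e); free(e,a)

1. drop(a,b)  →  {clear(a), clear(f), holds(a,e), holds(b,a), holds(e,d), marked(a), marked(b), marked(e)}
2. drop(e,e)  →  {clear(a), clear(f), holds(a,e), holds(b,a), holds(e,d), holds(e,e), marked(a), marked(b), marked(e)}
3. free(e,a)  →  {clear(f), holds(a,a), holds(a,e), holds(b,a), holds(e,d), holds(e,e), linked(e), marked(b), marked(e)}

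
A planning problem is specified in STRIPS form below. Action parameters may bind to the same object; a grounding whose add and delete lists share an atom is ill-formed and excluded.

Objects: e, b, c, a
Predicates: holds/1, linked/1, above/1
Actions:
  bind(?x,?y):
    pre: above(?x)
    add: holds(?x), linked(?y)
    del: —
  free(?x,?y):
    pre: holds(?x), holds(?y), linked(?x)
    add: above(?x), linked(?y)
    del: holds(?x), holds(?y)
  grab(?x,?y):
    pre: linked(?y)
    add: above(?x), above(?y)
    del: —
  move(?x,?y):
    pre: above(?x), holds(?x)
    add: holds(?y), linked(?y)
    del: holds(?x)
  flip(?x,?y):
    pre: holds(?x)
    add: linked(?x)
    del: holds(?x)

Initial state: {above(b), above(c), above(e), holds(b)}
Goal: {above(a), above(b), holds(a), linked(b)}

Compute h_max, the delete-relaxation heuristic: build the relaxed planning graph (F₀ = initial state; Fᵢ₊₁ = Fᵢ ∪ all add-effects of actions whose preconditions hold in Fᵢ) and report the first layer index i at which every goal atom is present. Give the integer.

2

F0 = init (4 atoms)
F1 = F0 ∪ {holds(a), holds(c), holds(e), linked(a), linked(b), linked(c), linked(e)}  (11 atoms)
F2 = F1 ∪ {above(a)}  (12 atoms)
goal ⊆ F2  ⇒  h_max = 2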